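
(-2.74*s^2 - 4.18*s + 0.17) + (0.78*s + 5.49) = -2.74*s^2 - 3.4*s + 5.66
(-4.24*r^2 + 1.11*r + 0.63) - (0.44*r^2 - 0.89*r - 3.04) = -4.68*r^2 + 2.0*r + 3.67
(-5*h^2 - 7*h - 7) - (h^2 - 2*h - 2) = -6*h^2 - 5*h - 5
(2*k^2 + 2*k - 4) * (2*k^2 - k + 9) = 4*k^4 + 2*k^3 + 8*k^2 + 22*k - 36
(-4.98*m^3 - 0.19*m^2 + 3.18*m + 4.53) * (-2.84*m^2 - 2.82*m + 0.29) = 14.1432*m^5 + 14.5832*m^4 - 9.9396*m^3 - 21.8879*m^2 - 11.8524*m + 1.3137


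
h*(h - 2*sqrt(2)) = h^2 - 2*sqrt(2)*h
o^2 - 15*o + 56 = (o - 8)*(o - 7)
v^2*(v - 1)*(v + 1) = v^4 - v^2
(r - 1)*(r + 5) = r^2 + 4*r - 5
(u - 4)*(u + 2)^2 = u^3 - 12*u - 16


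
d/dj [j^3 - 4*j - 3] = 3*j^2 - 4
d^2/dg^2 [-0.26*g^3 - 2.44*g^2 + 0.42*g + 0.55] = -1.56*g - 4.88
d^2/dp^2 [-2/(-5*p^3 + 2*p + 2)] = 4*(-15*p*(-5*p^3 + 2*p + 2) - (15*p^2 - 2)^2)/(-5*p^3 + 2*p + 2)^3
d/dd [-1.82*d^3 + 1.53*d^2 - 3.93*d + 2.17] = -5.46*d^2 + 3.06*d - 3.93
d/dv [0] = 0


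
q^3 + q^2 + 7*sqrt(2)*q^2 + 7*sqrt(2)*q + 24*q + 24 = (q + 1)*(q + 3*sqrt(2))*(q + 4*sqrt(2))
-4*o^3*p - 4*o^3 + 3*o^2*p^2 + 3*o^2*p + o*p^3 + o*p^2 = (-o + p)*(4*o + p)*(o*p + o)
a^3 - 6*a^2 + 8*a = a*(a - 4)*(a - 2)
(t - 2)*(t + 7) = t^2 + 5*t - 14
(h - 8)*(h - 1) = h^2 - 9*h + 8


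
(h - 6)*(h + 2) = h^2 - 4*h - 12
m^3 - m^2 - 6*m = m*(m - 3)*(m + 2)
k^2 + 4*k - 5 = (k - 1)*(k + 5)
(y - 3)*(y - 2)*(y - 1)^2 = y^4 - 7*y^3 + 17*y^2 - 17*y + 6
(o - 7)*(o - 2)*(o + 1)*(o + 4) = o^4 - 4*o^3 - 27*o^2 + 34*o + 56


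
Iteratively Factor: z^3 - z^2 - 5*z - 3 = (z + 1)*(z^2 - 2*z - 3) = (z - 3)*(z + 1)*(z + 1)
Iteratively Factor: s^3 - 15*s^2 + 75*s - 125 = (s - 5)*(s^2 - 10*s + 25) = (s - 5)^2*(s - 5)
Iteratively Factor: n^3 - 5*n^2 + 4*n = (n)*(n^2 - 5*n + 4) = n*(n - 1)*(n - 4)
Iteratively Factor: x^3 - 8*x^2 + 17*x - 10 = (x - 2)*(x^2 - 6*x + 5) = (x - 2)*(x - 1)*(x - 5)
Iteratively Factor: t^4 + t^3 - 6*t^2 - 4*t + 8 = (t - 1)*(t^3 + 2*t^2 - 4*t - 8) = (t - 2)*(t - 1)*(t^2 + 4*t + 4) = (t - 2)*(t - 1)*(t + 2)*(t + 2)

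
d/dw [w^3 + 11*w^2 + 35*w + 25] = 3*w^2 + 22*w + 35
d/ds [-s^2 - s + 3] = -2*s - 1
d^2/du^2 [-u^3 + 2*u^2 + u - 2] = 4 - 6*u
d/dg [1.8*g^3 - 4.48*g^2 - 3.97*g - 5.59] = 5.4*g^2 - 8.96*g - 3.97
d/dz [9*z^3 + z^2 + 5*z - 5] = 27*z^2 + 2*z + 5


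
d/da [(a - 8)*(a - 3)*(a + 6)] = 3*a^2 - 10*a - 42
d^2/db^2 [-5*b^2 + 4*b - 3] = -10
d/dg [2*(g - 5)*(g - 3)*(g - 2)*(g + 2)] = 8*g^3 - 48*g^2 + 44*g + 64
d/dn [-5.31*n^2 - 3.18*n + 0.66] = -10.62*n - 3.18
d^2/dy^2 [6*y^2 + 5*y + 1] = 12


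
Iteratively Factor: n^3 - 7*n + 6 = (n - 2)*(n^2 + 2*n - 3) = (n - 2)*(n + 3)*(n - 1)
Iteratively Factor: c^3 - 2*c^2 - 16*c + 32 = (c + 4)*(c^2 - 6*c + 8) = (c - 4)*(c + 4)*(c - 2)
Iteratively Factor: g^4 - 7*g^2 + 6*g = (g)*(g^3 - 7*g + 6) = g*(g - 2)*(g^2 + 2*g - 3) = g*(g - 2)*(g - 1)*(g + 3)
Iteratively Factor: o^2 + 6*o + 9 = (o + 3)*(o + 3)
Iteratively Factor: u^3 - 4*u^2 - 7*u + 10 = (u - 1)*(u^2 - 3*u - 10) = (u - 5)*(u - 1)*(u + 2)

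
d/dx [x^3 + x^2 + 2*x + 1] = 3*x^2 + 2*x + 2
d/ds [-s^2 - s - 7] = -2*s - 1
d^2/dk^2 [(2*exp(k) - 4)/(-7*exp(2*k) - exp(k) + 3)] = (-98*exp(4*k) + 798*exp(3*k) - 168*exp(2*k) + 334*exp(k) - 6)*exp(k)/(343*exp(6*k) + 147*exp(5*k) - 420*exp(4*k) - 125*exp(3*k) + 180*exp(2*k) + 27*exp(k) - 27)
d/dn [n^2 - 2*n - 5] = 2*n - 2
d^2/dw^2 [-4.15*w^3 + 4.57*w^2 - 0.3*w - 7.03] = 9.14 - 24.9*w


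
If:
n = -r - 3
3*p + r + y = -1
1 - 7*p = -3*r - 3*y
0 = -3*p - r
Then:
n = -27/8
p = -1/8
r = 3/8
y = -1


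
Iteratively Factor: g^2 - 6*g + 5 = (g - 5)*(g - 1)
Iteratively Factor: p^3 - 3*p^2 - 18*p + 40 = (p - 2)*(p^2 - p - 20) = (p - 2)*(p + 4)*(p - 5)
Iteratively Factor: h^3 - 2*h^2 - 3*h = (h - 3)*(h^2 + h) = (h - 3)*(h + 1)*(h)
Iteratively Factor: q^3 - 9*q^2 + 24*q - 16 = (q - 4)*(q^2 - 5*q + 4) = (q - 4)^2*(q - 1)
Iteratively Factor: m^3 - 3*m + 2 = (m - 1)*(m^2 + m - 2) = (m - 1)*(m + 2)*(m - 1)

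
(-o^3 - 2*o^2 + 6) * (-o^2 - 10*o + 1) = o^5 + 12*o^4 + 19*o^3 - 8*o^2 - 60*o + 6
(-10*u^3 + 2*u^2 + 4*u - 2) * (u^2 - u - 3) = -10*u^5 + 12*u^4 + 32*u^3 - 12*u^2 - 10*u + 6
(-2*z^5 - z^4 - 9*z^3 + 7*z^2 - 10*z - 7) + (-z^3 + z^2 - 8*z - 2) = -2*z^5 - z^4 - 10*z^3 + 8*z^2 - 18*z - 9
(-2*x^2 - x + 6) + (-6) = -2*x^2 - x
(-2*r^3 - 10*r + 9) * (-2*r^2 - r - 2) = 4*r^5 + 2*r^4 + 24*r^3 - 8*r^2 + 11*r - 18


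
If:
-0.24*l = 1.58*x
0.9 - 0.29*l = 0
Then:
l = 3.10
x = -0.47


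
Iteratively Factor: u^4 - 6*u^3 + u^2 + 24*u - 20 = (u - 5)*(u^3 - u^2 - 4*u + 4) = (u - 5)*(u - 2)*(u^2 + u - 2) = (u - 5)*(u - 2)*(u + 2)*(u - 1)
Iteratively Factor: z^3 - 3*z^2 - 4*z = (z + 1)*(z^2 - 4*z) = z*(z + 1)*(z - 4)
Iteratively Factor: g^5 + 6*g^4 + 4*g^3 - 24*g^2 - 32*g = (g)*(g^4 + 6*g^3 + 4*g^2 - 24*g - 32) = g*(g + 2)*(g^3 + 4*g^2 - 4*g - 16) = g*(g + 2)^2*(g^2 + 2*g - 8) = g*(g - 2)*(g + 2)^2*(g + 4)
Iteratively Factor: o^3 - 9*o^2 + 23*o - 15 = (o - 5)*(o^2 - 4*o + 3) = (o - 5)*(o - 1)*(o - 3)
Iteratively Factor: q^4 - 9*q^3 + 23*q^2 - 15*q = (q - 1)*(q^3 - 8*q^2 + 15*q) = (q - 3)*(q - 1)*(q^2 - 5*q) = q*(q - 3)*(q - 1)*(q - 5)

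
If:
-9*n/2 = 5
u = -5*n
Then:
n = -10/9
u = 50/9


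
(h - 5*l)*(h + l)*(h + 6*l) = h^3 + 2*h^2*l - 29*h*l^2 - 30*l^3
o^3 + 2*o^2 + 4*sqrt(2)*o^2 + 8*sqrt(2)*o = o*(o + 2)*(o + 4*sqrt(2))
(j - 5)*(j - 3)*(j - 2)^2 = j^4 - 12*j^3 + 51*j^2 - 92*j + 60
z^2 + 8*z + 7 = (z + 1)*(z + 7)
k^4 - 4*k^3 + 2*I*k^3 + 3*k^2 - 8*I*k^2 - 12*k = k*(k - 4)*(k - I)*(k + 3*I)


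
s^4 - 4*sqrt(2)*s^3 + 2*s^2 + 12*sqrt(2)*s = s*(s - 3*sqrt(2))*(s - 2*sqrt(2))*(s + sqrt(2))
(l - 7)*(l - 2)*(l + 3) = l^3 - 6*l^2 - 13*l + 42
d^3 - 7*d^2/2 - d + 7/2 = (d - 7/2)*(d - 1)*(d + 1)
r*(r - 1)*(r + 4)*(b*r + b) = b*r^4 + 4*b*r^3 - b*r^2 - 4*b*r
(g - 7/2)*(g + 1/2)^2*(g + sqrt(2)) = g^4 - 5*g^3/2 + sqrt(2)*g^3 - 5*sqrt(2)*g^2/2 - 13*g^2/4 - 13*sqrt(2)*g/4 - 7*g/8 - 7*sqrt(2)/8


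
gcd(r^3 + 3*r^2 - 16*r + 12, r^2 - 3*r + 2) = r^2 - 3*r + 2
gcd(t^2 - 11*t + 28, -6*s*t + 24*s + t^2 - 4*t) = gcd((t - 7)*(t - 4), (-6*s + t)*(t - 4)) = t - 4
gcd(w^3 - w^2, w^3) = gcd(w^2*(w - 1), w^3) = w^2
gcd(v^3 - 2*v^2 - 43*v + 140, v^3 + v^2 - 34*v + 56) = v^2 + 3*v - 28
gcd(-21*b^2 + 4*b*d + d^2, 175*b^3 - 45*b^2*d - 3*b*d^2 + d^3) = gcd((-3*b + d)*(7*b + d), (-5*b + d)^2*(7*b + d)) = 7*b + d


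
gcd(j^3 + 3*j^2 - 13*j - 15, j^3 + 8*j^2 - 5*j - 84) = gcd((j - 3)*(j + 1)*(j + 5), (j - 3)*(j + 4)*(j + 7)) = j - 3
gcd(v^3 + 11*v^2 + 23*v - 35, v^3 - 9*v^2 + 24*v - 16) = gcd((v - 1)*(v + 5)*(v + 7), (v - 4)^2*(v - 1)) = v - 1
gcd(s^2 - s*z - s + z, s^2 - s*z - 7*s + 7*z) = -s + z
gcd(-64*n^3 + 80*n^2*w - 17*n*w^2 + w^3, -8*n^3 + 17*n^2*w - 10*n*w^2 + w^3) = 8*n^2 - 9*n*w + w^2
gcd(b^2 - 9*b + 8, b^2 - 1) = b - 1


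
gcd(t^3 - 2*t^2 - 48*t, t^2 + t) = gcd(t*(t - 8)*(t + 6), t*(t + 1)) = t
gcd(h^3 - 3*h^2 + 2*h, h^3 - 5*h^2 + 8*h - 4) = h^2 - 3*h + 2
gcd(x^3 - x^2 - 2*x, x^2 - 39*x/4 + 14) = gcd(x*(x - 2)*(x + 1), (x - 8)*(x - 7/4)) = 1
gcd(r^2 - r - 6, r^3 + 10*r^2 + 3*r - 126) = r - 3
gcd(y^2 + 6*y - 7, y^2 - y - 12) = 1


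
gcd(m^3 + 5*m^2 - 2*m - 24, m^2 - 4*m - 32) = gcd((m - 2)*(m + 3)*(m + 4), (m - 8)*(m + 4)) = m + 4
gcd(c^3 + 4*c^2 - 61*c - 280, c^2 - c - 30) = c + 5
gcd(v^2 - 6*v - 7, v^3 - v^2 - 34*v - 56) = v - 7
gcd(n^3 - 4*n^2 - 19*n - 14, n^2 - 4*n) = 1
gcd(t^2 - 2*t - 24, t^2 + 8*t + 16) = t + 4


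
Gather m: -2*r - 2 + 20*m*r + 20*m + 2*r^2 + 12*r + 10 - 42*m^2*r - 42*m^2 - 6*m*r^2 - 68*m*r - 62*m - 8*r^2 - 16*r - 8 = m^2*(-42*r - 42) + m*(-6*r^2 - 48*r - 42) - 6*r^2 - 6*r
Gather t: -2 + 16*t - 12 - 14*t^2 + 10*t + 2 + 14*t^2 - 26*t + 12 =0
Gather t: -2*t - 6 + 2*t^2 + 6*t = 2*t^2 + 4*t - 6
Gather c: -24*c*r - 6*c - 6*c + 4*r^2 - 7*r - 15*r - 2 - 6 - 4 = c*(-24*r - 12) + 4*r^2 - 22*r - 12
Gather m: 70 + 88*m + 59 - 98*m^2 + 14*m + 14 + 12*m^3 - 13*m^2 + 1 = 12*m^3 - 111*m^2 + 102*m + 144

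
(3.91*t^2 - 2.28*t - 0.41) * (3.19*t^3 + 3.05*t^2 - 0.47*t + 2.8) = 12.4729*t^5 + 4.6523*t^4 - 10.0996*t^3 + 10.7691*t^2 - 6.1913*t - 1.148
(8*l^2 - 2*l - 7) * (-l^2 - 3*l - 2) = -8*l^4 - 22*l^3 - 3*l^2 + 25*l + 14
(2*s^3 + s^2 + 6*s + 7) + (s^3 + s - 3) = 3*s^3 + s^2 + 7*s + 4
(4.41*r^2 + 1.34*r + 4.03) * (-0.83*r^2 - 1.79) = -3.6603*r^4 - 1.1122*r^3 - 11.2388*r^2 - 2.3986*r - 7.2137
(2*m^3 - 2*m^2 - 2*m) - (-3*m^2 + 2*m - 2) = 2*m^3 + m^2 - 4*m + 2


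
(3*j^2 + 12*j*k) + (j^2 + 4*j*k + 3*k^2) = 4*j^2 + 16*j*k + 3*k^2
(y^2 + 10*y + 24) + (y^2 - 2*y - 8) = 2*y^2 + 8*y + 16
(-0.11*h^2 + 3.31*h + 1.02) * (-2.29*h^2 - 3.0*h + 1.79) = 0.2519*h^4 - 7.2499*h^3 - 12.4627*h^2 + 2.8649*h + 1.8258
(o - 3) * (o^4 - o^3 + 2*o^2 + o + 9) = o^5 - 4*o^4 + 5*o^3 - 5*o^2 + 6*o - 27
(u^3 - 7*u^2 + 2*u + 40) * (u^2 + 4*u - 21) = u^5 - 3*u^4 - 47*u^3 + 195*u^2 + 118*u - 840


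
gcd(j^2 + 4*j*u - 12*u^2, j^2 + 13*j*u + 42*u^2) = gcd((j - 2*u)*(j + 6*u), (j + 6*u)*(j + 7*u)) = j + 6*u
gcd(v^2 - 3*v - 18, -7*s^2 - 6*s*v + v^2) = 1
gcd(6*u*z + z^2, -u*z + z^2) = z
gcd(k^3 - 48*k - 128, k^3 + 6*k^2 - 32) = k^2 + 8*k + 16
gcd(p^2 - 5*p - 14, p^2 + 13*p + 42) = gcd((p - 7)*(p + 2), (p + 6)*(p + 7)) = 1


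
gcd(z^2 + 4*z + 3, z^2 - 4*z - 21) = z + 3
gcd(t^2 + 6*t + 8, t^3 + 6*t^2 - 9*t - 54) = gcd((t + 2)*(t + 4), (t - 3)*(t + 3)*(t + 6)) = 1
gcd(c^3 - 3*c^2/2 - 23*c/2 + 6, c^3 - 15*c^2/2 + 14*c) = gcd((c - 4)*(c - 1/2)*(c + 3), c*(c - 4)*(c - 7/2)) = c - 4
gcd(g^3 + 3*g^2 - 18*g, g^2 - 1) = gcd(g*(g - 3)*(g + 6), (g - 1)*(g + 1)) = 1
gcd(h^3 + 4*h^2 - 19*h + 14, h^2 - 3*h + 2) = h^2 - 3*h + 2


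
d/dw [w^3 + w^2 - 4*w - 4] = 3*w^2 + 2*w - 4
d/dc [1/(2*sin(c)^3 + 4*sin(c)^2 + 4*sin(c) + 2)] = (-4*sin(c) + 3*cos(c)^2 - 5)*cos(c)/(2*(sin(c) + 1)^2*(sin(c)^2 + sin(c) + 1)^2)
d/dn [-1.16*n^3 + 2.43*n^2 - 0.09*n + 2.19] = -3.48*n^2 + 4.86*n - 0.09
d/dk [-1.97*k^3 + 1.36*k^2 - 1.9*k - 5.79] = -5.91*k^2 + 2.72*k - 1.9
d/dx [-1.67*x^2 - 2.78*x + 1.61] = -3.34*x - 2.78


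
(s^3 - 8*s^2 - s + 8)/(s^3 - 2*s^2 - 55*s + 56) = (s + 1)/(s + 7)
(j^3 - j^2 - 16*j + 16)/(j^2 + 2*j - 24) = (j^2 + 3*j - 4)/(j + 6)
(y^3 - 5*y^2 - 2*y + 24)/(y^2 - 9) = (y^2 - 2*y - 8)/(y + 3)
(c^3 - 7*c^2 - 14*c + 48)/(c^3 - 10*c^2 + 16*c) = (c + 3)/c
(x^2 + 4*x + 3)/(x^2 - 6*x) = (x^2 + 4*x + 3)/(x*(x - 6))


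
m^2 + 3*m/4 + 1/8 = (m + 1/4)*(m + 1/2)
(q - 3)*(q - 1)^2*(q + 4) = q^4 - q^3 - 13*q^2 + 25*q - 12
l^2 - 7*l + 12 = (l - 4)*(l - 3)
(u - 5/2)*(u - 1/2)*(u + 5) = u^3 + 2*u^2 - 55*u/4 + 25/4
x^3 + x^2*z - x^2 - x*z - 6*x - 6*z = (x - 3)*(x + 2)*(x + z)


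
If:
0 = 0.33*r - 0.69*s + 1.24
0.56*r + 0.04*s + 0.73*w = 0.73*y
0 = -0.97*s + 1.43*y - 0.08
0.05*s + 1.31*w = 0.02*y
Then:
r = 2.69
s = 3.08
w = -0.08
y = 2.15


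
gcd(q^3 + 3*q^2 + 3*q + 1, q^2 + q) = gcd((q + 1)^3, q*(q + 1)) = q + 1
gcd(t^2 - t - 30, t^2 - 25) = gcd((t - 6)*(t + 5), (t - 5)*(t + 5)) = t + 5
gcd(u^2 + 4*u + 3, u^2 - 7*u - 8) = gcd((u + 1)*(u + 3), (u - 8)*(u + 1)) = u + 1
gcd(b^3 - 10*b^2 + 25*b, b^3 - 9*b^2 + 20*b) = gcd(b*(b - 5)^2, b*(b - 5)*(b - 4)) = b^2 - 5*b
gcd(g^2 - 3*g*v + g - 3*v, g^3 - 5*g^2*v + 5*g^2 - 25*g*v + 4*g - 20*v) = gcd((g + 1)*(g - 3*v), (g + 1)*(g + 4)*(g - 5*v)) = g + 1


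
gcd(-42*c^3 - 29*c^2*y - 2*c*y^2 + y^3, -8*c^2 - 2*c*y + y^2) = 2*c + y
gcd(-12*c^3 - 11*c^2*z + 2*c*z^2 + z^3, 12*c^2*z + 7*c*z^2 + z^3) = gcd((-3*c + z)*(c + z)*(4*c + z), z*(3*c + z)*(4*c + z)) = 4*c + z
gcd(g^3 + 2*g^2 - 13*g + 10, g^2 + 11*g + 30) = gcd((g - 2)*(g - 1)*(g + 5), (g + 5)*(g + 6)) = g + 5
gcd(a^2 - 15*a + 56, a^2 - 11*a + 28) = a - 7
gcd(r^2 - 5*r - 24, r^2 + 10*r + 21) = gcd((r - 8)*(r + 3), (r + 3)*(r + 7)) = r + 3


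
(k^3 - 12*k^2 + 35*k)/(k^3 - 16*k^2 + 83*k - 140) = k/(k - 4)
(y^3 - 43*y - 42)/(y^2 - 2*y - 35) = (y^2 + 7*y + 6)/(y + 5)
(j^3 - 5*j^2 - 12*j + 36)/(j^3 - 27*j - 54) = (j - 2)/(j + 3)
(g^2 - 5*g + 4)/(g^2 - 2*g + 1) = (g - 4)/(g - 1)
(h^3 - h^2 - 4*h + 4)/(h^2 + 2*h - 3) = (h^2 - 4)/(h + 3)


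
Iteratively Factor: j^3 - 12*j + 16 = (j - 2)*(j^2 + 2*j - 8) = (j - 2)*(j + 4)*(j - 2)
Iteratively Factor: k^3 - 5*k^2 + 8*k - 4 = (k - 2)*(k^2 - 3*k + 2) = (k - 2)*(k - 1)*(k - 2)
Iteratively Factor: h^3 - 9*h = (h - 3)*(h^2 + 3*h) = h*(h - 3)*(h + 3)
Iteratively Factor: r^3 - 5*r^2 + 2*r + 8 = (r - 4)*(r^2 - r - 2) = (r - 4)*(r - 2)*(r + 1)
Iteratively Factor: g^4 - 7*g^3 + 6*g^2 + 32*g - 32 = (g - 1)*(g^3 - 6*g^2 + 32) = (g - 4)*(g - 1)*(g^2 - 2*g - 8) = (g - 4)*(g - 1)*(g + 2)*(g - 4)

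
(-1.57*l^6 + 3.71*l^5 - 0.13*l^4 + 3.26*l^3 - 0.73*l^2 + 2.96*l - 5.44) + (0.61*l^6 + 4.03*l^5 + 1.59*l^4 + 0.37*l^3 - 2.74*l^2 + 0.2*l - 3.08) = -0.96*l^6 + 7.74*l^5 + 1.46*l^4 + 3.63*l^3 - 3.47*l^2 + 3.16*l - 8.52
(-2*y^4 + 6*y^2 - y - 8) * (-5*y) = 10*y^5 - 30*y^3 + 5*y^2 + 40*y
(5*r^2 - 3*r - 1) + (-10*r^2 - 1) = -5*r^2 - 3*r - 2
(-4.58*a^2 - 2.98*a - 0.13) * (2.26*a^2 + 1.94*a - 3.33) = -10.3508*a^4 - 15.62*a^3 + 9.1764*a^2 + 9.6712*a + 0.4329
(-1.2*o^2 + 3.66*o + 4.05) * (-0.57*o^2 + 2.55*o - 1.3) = 0.684*o^4 - 5.1462*o^3 + 8.5845*o^2 + 5.5695*o - 5.265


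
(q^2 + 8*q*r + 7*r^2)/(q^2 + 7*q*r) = (q + r)/q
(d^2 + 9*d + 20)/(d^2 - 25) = (d + 4)/(d - 5)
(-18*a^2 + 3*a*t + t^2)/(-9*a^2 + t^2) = (6*a + t)/(3*a + t)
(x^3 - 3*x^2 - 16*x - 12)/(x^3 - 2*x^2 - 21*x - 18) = (x + 2)/(x + 3)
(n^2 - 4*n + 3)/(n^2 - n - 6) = (n - 1)/(n + 2)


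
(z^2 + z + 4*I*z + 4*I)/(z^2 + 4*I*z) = (z + 1)/z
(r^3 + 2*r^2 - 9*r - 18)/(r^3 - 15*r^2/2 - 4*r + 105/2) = 2*(r^2 + 5*r + 6)/(2*r^2 - 9*r - 35)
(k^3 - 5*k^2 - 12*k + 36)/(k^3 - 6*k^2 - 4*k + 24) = (k + 3)/(k + 2)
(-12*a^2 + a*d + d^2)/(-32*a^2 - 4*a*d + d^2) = (3*a - d)/(8*a - d)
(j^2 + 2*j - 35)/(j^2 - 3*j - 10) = (j + 7)/(j + 2)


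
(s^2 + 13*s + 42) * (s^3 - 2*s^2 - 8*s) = s^5 + 11*s^4 + 8*s^3 - 188*s^2 - 336*s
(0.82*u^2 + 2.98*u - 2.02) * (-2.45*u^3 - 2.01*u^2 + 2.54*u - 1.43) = -2.009*u^5 - 8.9492*u^4 + 1.042*u^3 + 10.4568*u^2 - 9.3922*u + 2.8886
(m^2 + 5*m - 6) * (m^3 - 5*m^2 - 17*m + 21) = m^5 - 48*m^3 - 34*m^2 + 207*m - 126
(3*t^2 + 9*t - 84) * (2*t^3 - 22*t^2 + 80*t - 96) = 6*t^5 - 48*t^4 - 126*t^3 + 2280*t^2 - 7584*t + 8064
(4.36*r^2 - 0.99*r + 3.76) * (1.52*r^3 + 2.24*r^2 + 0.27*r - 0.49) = 6.6272*r^5 + 8.2616*r^4 + 4.6748*r^3 + 6.0187*r^2 + 1.5003*r - 1.8424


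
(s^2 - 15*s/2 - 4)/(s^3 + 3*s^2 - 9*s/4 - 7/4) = 2*(s - 8)/(2*s^2 + 5*s - 7)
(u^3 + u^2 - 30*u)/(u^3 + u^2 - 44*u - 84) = u*(u - 5)/(u^2 - 5*u - 14)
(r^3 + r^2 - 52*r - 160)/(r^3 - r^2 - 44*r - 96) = (r + 5)/(r + 3)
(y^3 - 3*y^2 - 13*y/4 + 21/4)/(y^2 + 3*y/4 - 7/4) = (4*y^2 - 8*y - 21)/(4*y + 7)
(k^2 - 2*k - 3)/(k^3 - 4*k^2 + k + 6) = 1/(k - 2)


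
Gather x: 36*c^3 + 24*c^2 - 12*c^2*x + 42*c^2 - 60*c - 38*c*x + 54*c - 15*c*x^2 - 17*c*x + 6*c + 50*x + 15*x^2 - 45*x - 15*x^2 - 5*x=36*c^3 + 66*c^2 - 15*c*x^2 + x*(-12*c^2 - 55*c)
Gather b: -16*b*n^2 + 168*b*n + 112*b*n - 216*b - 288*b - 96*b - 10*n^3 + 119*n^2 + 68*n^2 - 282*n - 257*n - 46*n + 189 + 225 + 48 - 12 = b*(-16*n^2 + 280*n - 600) - 10*n^3 + 187*n^2 - 585*n + 450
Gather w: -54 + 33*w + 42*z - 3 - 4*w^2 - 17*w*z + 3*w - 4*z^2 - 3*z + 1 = -4*w^2 + w*(36 - 17*z) - 4*z^2 + 39*z - 56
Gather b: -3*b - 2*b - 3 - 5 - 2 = -5*b - 10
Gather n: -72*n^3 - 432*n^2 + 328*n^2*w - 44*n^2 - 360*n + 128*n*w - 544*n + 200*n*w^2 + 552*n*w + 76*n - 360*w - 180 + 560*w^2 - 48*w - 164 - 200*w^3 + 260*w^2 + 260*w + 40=-72*n^3 + n^2*(328*w - 476) + n*(200*w^2 + 680*w - 828) - 200*w^3 + 820*w^2 - 148*w - 304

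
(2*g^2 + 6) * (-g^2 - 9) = -2*g^4 - 24*g^2 - 54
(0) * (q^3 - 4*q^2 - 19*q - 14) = 0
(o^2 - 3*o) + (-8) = o^2 - 3*o - 8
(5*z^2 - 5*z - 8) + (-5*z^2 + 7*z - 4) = 2*z - 12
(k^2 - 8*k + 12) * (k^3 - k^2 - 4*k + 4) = k^5 - 9*k^4 + 16*k^3 + 24*k^2 - 80*k + 48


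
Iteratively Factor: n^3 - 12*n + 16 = (n + 4)*(n^2 - 4*n + 4) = (n - 2)*(n + 4)*(n - 2)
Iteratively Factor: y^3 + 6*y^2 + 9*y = (y + 3)*(y^2 + 3*y) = y*(y + 3)*(y + 3)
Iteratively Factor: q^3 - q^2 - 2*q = (q)*(q^2 - q - 2) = q*(q + 1)*(q - 2)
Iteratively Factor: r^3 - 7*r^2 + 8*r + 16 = (r - 4)*(r^2 - 3*r - 4) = (r - 4)^2*(r + 1)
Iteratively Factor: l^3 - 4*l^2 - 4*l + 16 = (l - 4)*(l^2 - 4) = (l - 4)*(l + 2)*(l - 2)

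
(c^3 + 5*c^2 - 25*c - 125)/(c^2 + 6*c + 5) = (c^2 - 25)/(c + 1)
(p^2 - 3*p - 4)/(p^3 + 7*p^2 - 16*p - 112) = (p + 1)/(p^2 + 11*p + 28)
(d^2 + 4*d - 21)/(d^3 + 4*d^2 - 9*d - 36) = (d + 7)/(d^2 + 7*d + 12)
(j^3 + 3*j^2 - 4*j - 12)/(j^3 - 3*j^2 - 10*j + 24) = (j + 2)/(j - 4)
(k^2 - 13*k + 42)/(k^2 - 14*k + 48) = (k - 7)/(k - 8)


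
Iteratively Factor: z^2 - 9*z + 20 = (z - 5)*(z - 4)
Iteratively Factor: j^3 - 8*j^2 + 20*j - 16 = (j - 2)*(j^2 - 6*j + 8) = (j - 4)*(j - 2)*(j - 2)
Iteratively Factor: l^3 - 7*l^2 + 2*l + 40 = (l + 2)*(l^2 - 9*l + 20) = (l - 4)*(l + 2)*(l - 5)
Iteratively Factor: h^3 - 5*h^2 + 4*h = (h - 4)*(h^2 - h) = (h - 4)*(h - 1)*(h)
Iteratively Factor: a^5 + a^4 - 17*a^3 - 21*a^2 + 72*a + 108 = (a + 2)*(a^4 - a^3 - 15*a^2 + 9*a + 54) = (a + 2)*(a + 3)*(a^3 - 4*a^2 - 3*a + 18) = (a - 3)*(a + 2)*(a + 3)*(a^2 - a - 6) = (a - 3)^2*(a + 2)*(a + 3)*(a + 2)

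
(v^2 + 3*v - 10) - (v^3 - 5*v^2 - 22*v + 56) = -v^3 + 6*v^2 + 25*v - 66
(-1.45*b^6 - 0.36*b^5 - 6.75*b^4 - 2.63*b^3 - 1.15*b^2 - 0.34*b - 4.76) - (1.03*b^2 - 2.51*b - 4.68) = -1.45*b^6 - 0.36*b^5 - 6.75*b^4 - 2.63*b^3 - 2.18*b^2 + 2.17*b - 0.0800000000000001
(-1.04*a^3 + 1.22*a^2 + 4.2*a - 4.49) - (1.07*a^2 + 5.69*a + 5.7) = -1.04*a^3 + 0.15*a^2 - 1.49*a - 10.19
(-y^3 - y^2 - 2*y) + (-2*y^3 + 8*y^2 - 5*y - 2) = -3*y^3 + 7*y^2 - 7*y - 2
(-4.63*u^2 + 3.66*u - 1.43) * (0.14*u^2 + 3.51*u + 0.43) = -0.6482*u^4 - 15.7389*u^3 + 10.6555*u^2 - 3.4455*u - 0.6149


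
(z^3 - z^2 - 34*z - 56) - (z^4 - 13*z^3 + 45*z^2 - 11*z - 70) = -z^4 + 14*z^3 - 46*z^2 - 23*z + 14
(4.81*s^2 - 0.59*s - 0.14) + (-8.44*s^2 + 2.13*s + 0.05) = -3.63*s^2 + 1.54*s - 0.09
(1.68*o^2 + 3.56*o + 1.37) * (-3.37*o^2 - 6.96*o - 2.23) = -5.6616*o^4 - 23.69*o^3 - 33.1409*o^2 - 17.474*o - 3.0551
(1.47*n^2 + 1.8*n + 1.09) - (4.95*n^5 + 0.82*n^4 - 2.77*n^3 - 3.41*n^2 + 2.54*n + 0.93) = -4.95*n^5 - 0.82*n^4 + 2.77*n^3 + 4.88*n^2 - 0.74*n + 0.16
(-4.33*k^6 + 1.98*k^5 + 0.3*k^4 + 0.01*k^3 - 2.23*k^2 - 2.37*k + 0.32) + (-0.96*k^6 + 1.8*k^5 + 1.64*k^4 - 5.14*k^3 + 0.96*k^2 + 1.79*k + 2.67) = -5.29*k^6 + 3.78*k^5 + 1.94*k^4 - 5.13*k^3 - 1.27*k^2 - 0.58*k + 2.99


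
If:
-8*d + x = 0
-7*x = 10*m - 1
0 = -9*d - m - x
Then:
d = -1/114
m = 17/114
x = -4/57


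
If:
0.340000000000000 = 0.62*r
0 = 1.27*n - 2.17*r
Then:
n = 0.94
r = 0.55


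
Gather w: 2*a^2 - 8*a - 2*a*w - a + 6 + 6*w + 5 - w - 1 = 2*a^2 - 9*a + w*(5 - 2*a) + 10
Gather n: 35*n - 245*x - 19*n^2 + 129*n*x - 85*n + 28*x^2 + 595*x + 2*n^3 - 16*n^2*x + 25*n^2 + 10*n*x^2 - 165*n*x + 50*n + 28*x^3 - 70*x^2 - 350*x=2*n^3 + n^2*(6 - 16*x) + n*(10*x^2 - 36*x) + 28*x^3 - 42*x^2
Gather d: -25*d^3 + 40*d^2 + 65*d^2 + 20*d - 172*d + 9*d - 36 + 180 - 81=-25*d^3 + 105*d^2 - 143*d + 63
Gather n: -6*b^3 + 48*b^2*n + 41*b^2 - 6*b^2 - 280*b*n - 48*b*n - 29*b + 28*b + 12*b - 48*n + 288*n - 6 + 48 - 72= -6*b^3 + 35*b^2 + 11*b + n*(48*b^2 - 328*b + 240) - 30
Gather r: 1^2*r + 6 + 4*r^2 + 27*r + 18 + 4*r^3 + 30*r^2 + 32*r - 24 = 4*r^3 + 34*r^2 + 60*r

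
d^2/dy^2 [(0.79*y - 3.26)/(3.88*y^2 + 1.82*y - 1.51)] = ((22.422 - 18.3912*y)*(3.88*y^2 + 1.82*y - 1.51) + (0.79*y - 3.26)*(7.76*y + 1.82)*(15.52*y + 3.64))/(3.88*y^2 + 1.82*y - 1.51)^3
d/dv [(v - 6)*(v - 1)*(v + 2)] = 3*v^2 - 10*v - 8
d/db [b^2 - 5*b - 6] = 2*b - 5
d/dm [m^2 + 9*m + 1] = 2*m + 9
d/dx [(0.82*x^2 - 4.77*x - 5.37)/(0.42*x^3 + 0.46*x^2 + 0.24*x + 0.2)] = (-0.3444*x^4 + 4.0068*x^3 + 9.1572*x^2 + 5.2684*x + 0.3348)/(0.1764*x^6 + 0.3864*x^5 + 0.4132*x^4 + 0.3888*x^3 + 0.2416*x^2 + 0.096*x + 0.04)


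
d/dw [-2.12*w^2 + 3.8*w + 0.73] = 3.8 - 4.24*w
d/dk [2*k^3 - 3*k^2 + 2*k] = 6*k^2 - 6*k + 2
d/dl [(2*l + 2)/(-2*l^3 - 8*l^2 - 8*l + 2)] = (-l^3 - 4*l^2 - 4*l + (l + 1)*(3*l^2 + 8*l + 4) + 1)/(l^3 + 4*l^2 + 4*l - 1)^2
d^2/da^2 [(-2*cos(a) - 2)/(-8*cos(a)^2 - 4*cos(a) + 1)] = 2*(-144*(1 - cos(2*a))^2*cos(a) - 56*(1 - cos(2*a))^2 + 255*cos(a) - 58*cos(2*a) - 132*cos(3*a) + 32*cos(5*a) + 222)/(4*cos(a) + 4*cos(2*a) + 3)^3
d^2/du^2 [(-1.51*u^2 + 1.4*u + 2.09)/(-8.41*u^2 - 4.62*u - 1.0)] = (-315.378364*u^3 - 963.124974*u^2 - 416.587668*u - 38.109792)/(594.823321*u^6 + 980.291466*u^5 + 750.703512*u^4 + 331.736328*u^3 + 89.2632*u^2 + 13.86*u + 1.0)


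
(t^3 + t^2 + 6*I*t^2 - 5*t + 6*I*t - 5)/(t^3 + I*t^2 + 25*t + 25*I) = (t + 1)/(t - 5*I)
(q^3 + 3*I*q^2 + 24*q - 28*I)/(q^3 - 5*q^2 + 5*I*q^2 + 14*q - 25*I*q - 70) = (q - 2*I)/(q - 5)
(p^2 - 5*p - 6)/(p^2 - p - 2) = (p - 6)/(p - 2)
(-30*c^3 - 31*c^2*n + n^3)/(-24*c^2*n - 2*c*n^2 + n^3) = (5*c^2 + 6*c*n + n^2)/(n*(4*c + n))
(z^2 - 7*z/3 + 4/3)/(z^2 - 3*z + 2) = (z - 4/3)/(z - 2)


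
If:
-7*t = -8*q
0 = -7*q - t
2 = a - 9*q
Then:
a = 2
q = 0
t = 0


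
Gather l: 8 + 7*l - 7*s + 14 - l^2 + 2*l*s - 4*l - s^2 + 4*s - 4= -l^2 + l*(2*s + 3) - s^2 - 3*s + 18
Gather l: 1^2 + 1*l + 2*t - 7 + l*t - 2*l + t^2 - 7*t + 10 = l*(t - 1) + t^2 - 5*t + 4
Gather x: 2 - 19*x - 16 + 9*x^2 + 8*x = 9*x^2 - 11*x - 14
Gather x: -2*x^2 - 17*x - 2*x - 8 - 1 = -2*x^2 - 19*x - 9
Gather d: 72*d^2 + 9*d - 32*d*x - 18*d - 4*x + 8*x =72*d^2 + d*(-32*x - 9) + 4*x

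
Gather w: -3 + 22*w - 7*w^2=-7*w^2 + 22*w - 3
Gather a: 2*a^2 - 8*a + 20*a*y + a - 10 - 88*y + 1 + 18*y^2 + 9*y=2*a^2 + a*(20*y - 7) + 18*y^2 - 79*y - 9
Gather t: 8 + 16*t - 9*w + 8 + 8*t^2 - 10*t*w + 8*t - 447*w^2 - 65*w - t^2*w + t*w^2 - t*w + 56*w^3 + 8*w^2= t^2*(8 - w) + t*(w^2 - 11*w + 24) + 56*w^3 - 439*w^2 - 74*w + 16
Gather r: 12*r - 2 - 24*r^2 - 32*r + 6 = -24*r^2 - 20*r + 4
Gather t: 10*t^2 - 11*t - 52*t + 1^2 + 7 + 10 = 10*t^2 - 63*t + 18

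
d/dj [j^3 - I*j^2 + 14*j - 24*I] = 3*j^2 - 2*I*j + 14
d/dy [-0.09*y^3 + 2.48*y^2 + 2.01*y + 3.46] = -0.27*y^2 + 4.96*y + 2.01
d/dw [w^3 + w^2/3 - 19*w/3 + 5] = 3*w^2 + 2*w/3 - 19/3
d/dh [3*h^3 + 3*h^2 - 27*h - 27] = 9*h^2 + 6*h - 27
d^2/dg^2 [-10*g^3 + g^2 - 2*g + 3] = 2 - 60*g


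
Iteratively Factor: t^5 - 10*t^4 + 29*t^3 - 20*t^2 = (t - 4)*(t^4 - 6*t^3 + 5*t^2) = t*(t - 4)*(t^3 - 6*t^2 + 5*t) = t*(t - 4)*(t - 1)*(t^2 - 5*t) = t^2*(t - 4)*(t - 1)*(t - 5)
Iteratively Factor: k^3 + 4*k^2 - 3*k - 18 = (k + 3)*(k^2 + k - 6) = (k + 3)^2*(k - 2)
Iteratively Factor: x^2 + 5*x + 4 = (x + 1)*(x + 4)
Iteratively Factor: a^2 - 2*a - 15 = (a - 5)*(a + 3)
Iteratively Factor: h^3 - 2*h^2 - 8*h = (h - 4)*(h^2 + 2*h) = h*(h - 4)*(h + 2)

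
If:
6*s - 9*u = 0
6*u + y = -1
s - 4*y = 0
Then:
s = -4/17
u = -8/51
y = -1/17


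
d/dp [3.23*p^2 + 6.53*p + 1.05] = 6.46*p + 6.53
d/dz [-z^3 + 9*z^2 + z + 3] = -3*z^2 + 18*z + 1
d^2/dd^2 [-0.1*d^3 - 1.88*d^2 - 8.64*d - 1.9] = -0.6*d - 3.76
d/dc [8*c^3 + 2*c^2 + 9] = 4*c*(6*c + 1)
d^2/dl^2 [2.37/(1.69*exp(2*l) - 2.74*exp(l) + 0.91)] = ((6.4938 - 16.0212*exp(l))*(1.69*exp(2*l) - 2.74*exp(l) + 0.91) + 2.37*(3.38*exp(l) - 2.74)*(6.76*exp(l) - 5.48)*exp(l))*exp(l)/(1.69*exp(2*l) - 2.74*exp(l) + 0.91)^3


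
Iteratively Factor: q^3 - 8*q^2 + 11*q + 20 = (q - 4)*(q^2 - 4*q - 5) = (q - 5)*(q - 4)*(q + 1)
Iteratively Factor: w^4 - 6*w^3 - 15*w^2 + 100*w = (w - 5)*(w^3 - w^2 - 20*w) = (w - 5)^2*(w^2 + 4*w) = w*(w - 5)^2*(w + 4)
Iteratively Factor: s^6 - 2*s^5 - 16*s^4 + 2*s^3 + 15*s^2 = (s + 1)*(s^5 - 3*s^4 - 13*s^3 + 15*s^2) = s*(s + 1)*(s^4 - 3*s^3 - 13*s^2 + 15*s) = s^2*(s + 1)*(s^3 - 3*s^2 - 13*s + 15) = s^2*(s - 5)*(s + 1)*(s^2 + 2*s - 3) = s^2*(s - 5)*(s + 1)*(s + 3)*(s - 1)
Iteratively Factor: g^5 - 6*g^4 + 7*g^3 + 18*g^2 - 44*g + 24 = (g - 1)*(g^4 - 5*g^3 + 2*g^2 + 20*g - 24) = (g - 3)*(g - 1)*(g^3 - 2*g^2 - 4*g + 8) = (g - 3)*(g - 2)*(g - 1)*(g^2 - 4) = (g - 3)*(g - 2)*(g - 1)*(g + 2)*(g - 2)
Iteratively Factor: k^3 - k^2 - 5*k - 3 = (k - 3)*(k^2 + 2*k + 1) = (k - 3)*(k + 1)*(k + 1)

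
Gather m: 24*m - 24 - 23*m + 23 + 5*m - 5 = 6*m - 6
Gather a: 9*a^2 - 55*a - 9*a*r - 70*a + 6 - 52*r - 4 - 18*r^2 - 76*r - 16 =9*a^2 + a*(-9*r - 125) - 18*r^2 - 128*r - 14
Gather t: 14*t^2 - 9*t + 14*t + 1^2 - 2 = 14*t^2 + 5*t - 1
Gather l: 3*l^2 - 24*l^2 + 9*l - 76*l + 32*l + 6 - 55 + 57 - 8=-21*l^2 - 35*l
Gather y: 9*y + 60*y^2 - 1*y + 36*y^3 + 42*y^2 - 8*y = 36*y^3 + 102*y^2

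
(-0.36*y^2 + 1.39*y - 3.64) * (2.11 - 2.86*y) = 1.0296*y^3 - 4.735*y^2 + 13.3433*y - 7.6804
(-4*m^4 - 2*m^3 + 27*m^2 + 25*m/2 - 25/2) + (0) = -4*m^4 - 2*m^3 + 27*m^2 + 25*m/2 - 25/2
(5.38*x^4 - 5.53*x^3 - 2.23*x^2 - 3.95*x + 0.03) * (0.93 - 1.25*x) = -6.725*x^5 + 11.9159*x^4 - 2.3554*x^3 + 2.8636*x^2 - 3.711*x + 0.0279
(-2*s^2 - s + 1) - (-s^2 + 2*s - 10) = -s^2 - 3*s + 11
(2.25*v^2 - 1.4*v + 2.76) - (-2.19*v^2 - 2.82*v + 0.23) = 4.44*v^2 + 1.42*v + 2.53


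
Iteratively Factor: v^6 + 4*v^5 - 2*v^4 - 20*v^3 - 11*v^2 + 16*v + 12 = (v + 1)*(v^5 + 3*v^4 - 5*v^3 - 15*v^2 + 4*v + 12) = (v - 2)*(v + 1)*(v^4 + 5*v^3 + 5*v^2 - 5*v - 6) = (v - 2)*(v + 1)*(v + 2)*(v^3 + 3*v^2 - v - 3) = (v - 2)*(v - 1)*(v + 1)*(v + 2)*(v^2 + 4*v + 3) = (v - 2)*(v - 1)*(v + 1)*(v + 2)*(v + 3)*(v + 1)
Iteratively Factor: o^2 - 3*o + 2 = (o - 1)*(o - 2)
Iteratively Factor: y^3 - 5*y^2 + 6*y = (y)*(y^2 - 5*y + 6) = y*(y - 3)*(y - 2)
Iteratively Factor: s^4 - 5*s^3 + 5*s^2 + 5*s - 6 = (s - 1)*(s^3 - 4*s^2 + s + 6) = (s - 1)*(s + 1)*(s^2 - 5*s + 6) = (s - 2)*(s - 1)*(s + 1)*(s - 3)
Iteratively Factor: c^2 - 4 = (c - 2)*(c + 2)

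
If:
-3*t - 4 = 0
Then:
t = -4/3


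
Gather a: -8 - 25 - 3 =-36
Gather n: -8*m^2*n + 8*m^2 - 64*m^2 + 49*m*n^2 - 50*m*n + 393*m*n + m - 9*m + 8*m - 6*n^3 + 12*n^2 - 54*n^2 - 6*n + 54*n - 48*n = -56*m^2 - 6*n^3 + n^2*(49*m - 42) + n*(-8*m^2 + 343*m)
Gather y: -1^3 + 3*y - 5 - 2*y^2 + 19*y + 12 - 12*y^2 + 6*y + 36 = -14*y^2 + 28*y + 42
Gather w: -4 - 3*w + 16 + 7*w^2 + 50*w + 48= 7*w^2 + 47*w + 60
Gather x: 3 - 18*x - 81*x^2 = -81*x^2 - 18*x + 3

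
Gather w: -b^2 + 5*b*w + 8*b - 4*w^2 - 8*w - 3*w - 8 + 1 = -b^2 + 8*b - 4*w^2 + w*(5*b - 11) - 7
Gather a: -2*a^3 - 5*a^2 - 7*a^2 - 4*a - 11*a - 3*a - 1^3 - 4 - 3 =-2*a^3 - 12*a^2 - 18*a - 8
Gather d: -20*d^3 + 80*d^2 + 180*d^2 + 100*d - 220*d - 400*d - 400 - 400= -20*d^3 + 260*d^2 - 520*d - 800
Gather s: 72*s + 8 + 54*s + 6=126*s + 14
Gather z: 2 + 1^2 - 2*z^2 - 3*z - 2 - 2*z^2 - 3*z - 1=-4*z^2 - 6*z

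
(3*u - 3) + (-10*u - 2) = -7*u - 5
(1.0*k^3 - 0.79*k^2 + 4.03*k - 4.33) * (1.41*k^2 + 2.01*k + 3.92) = 1.41*k^5 + 0.8961*k^4 + 8.0144*k^3 - 1.1018*k^2 + 7.0943*k - 16.9736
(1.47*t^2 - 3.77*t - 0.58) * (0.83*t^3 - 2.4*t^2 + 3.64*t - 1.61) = 1.2201*t^5 - 6.6571*t^4 + 13.9174*t^3 - 14.6975*t^2 + 3.9585*t + 0.9338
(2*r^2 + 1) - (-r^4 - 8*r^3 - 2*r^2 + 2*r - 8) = r^4 + 8*r^3 + 4*r^2 - 2*r + 9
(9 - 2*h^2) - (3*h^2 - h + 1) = -5*h^2 + h + 8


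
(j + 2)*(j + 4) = j^2 + 6*j + 8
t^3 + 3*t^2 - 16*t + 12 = (t - 2)*(t - 1)*(t + 6)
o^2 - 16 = (o - 4)*(o + 4)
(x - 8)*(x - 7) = x^2 - 15*x + 56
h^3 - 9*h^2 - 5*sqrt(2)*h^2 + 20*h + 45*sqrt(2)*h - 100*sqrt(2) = (h - 5)*(h - 4)*(h - 5*sqrt(2))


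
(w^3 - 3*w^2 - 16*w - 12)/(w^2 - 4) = (w^2 - 5*w - 6)/(w - 2)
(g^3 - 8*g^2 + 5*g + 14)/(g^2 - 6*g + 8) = (g^2 - 6*g - 7)/(g - 4)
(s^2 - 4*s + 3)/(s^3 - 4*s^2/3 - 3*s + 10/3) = 3*(s - 3)/(3*s^2 - s - 10)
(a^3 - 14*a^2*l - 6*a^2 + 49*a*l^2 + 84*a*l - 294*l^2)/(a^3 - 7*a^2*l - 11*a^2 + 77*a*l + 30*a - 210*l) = (a - 7*l)/(a - 5)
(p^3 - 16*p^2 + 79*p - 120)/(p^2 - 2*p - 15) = (p^2 - 11*p + 24)/(p + 3)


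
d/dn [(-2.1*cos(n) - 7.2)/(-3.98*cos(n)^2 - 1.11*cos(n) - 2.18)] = (8.358*cos(n)^2 + 57.312*cos(n) + 3.414)*sin(n)/(15.8404*cos(n)^4 + 8.8356*cos(n)^3 + 18.5849*cos(n)^2 + 4.8396*cos(n) + 4.7524)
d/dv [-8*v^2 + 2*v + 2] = 2 - 16*v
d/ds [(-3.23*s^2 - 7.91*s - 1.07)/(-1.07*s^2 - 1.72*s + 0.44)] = (-2.9081*s^2 - 5.1322*s - 5.3208)/(1.1449*s^4 + 3.6808*s^3 + 2.0168*s^2 - 1.5136*s + 0.1936)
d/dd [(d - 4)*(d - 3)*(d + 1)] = 3*d^2 - 12*d + 5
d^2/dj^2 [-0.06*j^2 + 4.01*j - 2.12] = -0.120000000000000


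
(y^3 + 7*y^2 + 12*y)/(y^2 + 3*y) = y + 4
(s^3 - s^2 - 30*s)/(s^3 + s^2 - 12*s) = (s^2 - s - 30)/(s^2 + s - 12)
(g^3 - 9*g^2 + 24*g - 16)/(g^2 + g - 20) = (g^2 - 5*g + 4)/(g + 5)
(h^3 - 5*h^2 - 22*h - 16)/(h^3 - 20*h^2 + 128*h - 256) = (h^2 + 3*h + 2)/(h^2 - 12*h + 32)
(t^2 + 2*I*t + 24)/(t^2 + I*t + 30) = (t - 4*I)/(t - 5*I)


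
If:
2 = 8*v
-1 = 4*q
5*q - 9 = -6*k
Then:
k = 41/24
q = -1/4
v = 1/4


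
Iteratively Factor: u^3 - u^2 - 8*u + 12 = (u - 2)*(u^2 + u - 6) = (u - 2)*(u + 3)*(u - 2)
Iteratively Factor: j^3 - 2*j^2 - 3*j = (j + 1)*(j^2 - 3*j) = (j - 3)*(j + 1)*(j)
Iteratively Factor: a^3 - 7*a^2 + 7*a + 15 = (a - 5)*(a^2 - 2*a - 3) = (a - 5)*(a - 3)*(a + 1)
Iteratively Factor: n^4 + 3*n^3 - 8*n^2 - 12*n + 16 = (n - 2)*(n^3 + 5*n^2 + 2*n - 8) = (n - 2)*(n + 2)*(n^2 + 3*n - 4) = (n - 2)*(n + 2)*(n + 4)*(n - 1)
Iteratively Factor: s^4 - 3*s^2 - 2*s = (s)*(s^3 - 3*s - 2) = s*(s + 1)*(s^2 - s - 2) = s*(s + 1)^2*(s - 2)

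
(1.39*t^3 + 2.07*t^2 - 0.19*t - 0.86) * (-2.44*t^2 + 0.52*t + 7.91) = -3.3916*t^5 - 4.328*t^4 + 12.5349*t^3 + 18.3733*t^2 - 1.9501*t - 6.8026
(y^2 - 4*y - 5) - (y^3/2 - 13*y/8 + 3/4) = -y^3/2 + y^2 - 19*y/8 - 23/4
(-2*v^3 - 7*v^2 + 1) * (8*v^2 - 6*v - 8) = -16*v^5 - 44*v^4 + 58*v^3 + 64*v^2 - 6*v - 8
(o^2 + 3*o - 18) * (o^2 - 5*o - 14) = o^4 - 2*o^3 - 47*o^2 + 48*o + 252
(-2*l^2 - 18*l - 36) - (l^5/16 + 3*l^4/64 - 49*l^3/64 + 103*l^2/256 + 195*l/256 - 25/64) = -l^5/16 - 3*l^4/64 + 49*l^3/64 - 615*l^2/256 - 4803*l/256 - 2279/64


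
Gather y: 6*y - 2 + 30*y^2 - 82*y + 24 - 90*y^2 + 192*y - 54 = -60*y^2 + 116*y - 32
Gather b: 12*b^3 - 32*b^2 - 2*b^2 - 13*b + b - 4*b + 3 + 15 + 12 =12*b^3 - 34*b^2 - 16*b + 30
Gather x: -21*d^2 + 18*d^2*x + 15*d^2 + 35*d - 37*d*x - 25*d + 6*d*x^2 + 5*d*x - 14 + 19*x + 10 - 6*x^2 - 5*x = -6*d^2 + 10*d + x^2*(6*d - 6) + x*(18*d^2 - 32*d + 14) - 4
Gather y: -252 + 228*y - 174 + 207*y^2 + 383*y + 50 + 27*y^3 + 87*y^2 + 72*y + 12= 27*y^3 + 294*y^2 + 683*y - 364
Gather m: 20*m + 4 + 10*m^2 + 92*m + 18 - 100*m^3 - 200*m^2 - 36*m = -100*m^3 - 190*m^2 + 76*m + 22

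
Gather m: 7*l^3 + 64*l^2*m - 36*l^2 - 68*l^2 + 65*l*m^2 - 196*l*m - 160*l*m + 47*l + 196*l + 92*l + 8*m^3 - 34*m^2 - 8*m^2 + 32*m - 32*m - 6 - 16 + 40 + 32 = 7*l^3 - 104*l^2 + 335*l + 8*m^3 + m^2*(65*l - 42) + m*(64*l^2 - 356*l) + 50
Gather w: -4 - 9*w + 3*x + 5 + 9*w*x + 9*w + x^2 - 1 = 9*w*x + x^2 + 3*x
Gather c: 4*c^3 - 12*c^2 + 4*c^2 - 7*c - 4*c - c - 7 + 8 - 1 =4*c^3 - 8*c^2 - 12*c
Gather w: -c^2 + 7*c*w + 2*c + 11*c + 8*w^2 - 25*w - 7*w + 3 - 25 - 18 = -c^2 + 13*c + 8*w^2 + w*(7*c - 32) - 40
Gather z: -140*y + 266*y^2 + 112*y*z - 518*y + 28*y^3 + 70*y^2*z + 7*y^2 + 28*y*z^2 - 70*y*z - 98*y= 28*y^3 + 273*y^2 + 28*y*z^2 - 756*y + z*(70*y^2 + 42*y)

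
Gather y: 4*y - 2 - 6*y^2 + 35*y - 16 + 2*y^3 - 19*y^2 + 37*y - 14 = 2*y^3 - 25*y^2 + 76*y - 32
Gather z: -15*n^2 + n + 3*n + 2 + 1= -15*n^2 + 4*n + 3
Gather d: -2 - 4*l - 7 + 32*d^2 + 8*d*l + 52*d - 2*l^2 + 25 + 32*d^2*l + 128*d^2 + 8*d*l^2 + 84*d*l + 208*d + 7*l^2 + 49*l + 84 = d^2*(32*l + 160) + d*(8*l^2 + 92*l + 260) + 5*l^2 + 45*l + 100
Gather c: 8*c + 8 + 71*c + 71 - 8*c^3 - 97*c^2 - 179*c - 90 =-8*c^3 - 97*c^2 - 100*c - 11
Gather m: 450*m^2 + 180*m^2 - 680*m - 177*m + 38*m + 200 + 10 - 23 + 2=630*m^2 - 819*m + 189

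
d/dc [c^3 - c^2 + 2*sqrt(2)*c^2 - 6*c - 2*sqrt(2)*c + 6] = 3*c^2 - 2*c + 4*sqrt(2)*c - 6 - 2*sqrt(2)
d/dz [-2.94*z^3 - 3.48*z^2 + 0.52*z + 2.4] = -8.82*z^2 - 6.96*z + 0.52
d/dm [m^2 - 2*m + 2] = 2*m - 2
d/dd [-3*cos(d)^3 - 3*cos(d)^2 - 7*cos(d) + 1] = (9*cos(d)^2 + 6*cos(d) + 7)*sin(d)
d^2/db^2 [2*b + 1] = 0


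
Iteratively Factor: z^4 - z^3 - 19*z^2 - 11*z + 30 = (z + 3)*(z^3 - 4*z^2 - 7*z + 10) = (z + 2)*(z + 3)*(z^2 - 6*z + 5) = (z - 1)*(z + 2)*(z + 3)*(z - 5)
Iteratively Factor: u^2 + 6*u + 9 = (u + 3)*(u + 3)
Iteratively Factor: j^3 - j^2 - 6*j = (j)*(j^2 - j - 6) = j*(j - 3)*(j + 2)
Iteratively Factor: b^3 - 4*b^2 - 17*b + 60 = (b + 4)*(b^2 - 8*b + 15) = (b - 5)*(b + 4)*(b - 3)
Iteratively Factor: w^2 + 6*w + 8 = (w + 4)*(w + 2)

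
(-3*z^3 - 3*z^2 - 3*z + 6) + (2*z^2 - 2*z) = -3*z^3 - z^2 - 5*z + 6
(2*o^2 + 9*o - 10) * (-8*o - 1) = -16*o^3 - 74*o^2 + 71*o + 10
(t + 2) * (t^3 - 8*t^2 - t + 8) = t^4 - 6*t^3 - 17*t^2 + 6*t + 16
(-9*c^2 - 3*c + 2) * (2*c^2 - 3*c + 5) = -18*c^4 + 21*c^3 - 32*c^2 - 21*c + 10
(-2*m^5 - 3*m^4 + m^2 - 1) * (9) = -18*m^5 - 27*m^4 + 9*m^2 - 9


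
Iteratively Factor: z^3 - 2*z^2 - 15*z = (z - 5)*(z^2 + 3*z) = (z - 5)*(z + 3)*(z)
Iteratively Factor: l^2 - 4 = (l + 2)*(l - 2)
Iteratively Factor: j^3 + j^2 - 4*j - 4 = (j - 2)*(j^2 + 3*j + 2) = (j - 2)*(j + 2)*(j + 1)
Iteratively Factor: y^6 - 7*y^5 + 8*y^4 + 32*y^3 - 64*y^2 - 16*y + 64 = (y - 4)*(y^5 - 3*y^4 - 4*y^3 + 16*y^2 - 16) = (y - 4)*(y - 2)*(y^4 - y^3 - 6*y^2 + 4*y + 8) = (y - 4)*(y - 2)^2*(y^3 + y^2 - 4*y - 4) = (y - 4)*(y - 2)^3*(y^2 + 3*y + 2) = (y - 4)*(y - 2)^3*(y + 2)*(y + 1)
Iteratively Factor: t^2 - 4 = (t - 2)*(t + 2)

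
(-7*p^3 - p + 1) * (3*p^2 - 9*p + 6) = -21*p^5 + 63*p^4 - 45*p^3 + 12*p^2 - 15*p + 6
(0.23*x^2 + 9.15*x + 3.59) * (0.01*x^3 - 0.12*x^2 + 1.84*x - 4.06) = 0.0023*x^5 + 0.0639*x^4 - 0.6389*x^3 + 15.4714*x^2 - 30.5434*x - 14.5754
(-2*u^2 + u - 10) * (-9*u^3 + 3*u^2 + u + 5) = 18*u^5 - 15*u^4 + 91*u^3 - 39*u^2 - 5*u - 50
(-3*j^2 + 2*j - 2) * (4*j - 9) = -12*j^3 + 35*j^2 - 26*j + 18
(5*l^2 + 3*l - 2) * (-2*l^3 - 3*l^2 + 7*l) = -10*l^5 - 21*l^4 + 30*l^3 + 27*l^2 - 14*l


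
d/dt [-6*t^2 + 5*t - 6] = 5 - 12*t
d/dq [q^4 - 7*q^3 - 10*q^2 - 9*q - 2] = 4*q^3 - 21*q^2 - 20*q - 9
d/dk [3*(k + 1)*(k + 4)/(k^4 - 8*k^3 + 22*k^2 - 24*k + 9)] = 3*(-2*k^3 - 15*k^2 + 10*k + 47)/(k^6 - 12*k^5 + 57*k^4 - 136*k^3 + 171*k^2 - 108*k + 27)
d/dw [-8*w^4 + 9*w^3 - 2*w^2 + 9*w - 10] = -32*w^3 + 27*w^2 - 4*w + 9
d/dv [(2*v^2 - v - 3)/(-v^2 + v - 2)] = (v^2 - 14*v + 5)/(v^4 - 2*v^3 + 5*v^2 - 4*v + 4)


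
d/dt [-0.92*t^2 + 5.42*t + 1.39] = 5.42 - 1.84*t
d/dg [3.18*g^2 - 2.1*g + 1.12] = 6.36*g - 2.1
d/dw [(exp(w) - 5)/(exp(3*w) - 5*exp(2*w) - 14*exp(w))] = 2*(-exp(3*w) + 10*exp(2*w) - 25*exp(w) - 35)*exp(-w)/(exp(4*w) - 10*exp(3*w) - 3*exp(2*w) + 140*exp(w) + 196)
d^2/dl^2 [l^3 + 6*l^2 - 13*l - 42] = 6*l + 12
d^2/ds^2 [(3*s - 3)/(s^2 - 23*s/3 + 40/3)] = 18*((26 - 9*s)*(3*s^2 - 23*s + 40) + (s - 1)*(6*s - 23)^2)/(3*s^2 - 23*s + 40)^3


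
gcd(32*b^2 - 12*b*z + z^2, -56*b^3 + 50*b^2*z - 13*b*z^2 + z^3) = -4*b + z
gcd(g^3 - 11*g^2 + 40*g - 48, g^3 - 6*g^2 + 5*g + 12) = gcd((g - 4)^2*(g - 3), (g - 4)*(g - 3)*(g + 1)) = g^2 - 7*g + 12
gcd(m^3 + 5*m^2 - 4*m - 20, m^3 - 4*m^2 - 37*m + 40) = m + 5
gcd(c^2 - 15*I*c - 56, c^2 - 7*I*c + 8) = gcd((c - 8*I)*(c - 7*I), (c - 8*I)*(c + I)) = c - 8*I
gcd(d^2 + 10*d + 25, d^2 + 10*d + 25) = d^2 + 10*d + 25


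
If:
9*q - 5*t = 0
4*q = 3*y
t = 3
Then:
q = 5/3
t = 3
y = 20/9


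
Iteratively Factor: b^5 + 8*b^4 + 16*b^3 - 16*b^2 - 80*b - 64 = (b + 2)*(b^4 + 6*b^3 + 4*b^2 - 24*b - 32) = (b + 2)*(b + 4)*(b^3 + 2*b^2 - 4*b - 8) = (b - 2)*(b + 2)*(b + 4)*(b^2 + 4*b + 4) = (b - 2)*(b + 2)^2*(b + 4)*(b + 2)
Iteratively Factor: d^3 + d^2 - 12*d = (d - 3)*(d^2 + 4*d) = d*(d - 3)*(d + 4)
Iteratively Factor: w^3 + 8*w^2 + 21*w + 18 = (w + 3)*(w^2 + 5*w + 6) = (w + 3)^2*(w + 2)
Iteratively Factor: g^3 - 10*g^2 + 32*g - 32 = (g - 4)*(g^2 - 6*g + 8) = (g - 4)^2*(g - 2)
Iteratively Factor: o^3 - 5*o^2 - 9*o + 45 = (o + 3)*(o^2 - 8*o + 15) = (o - 5)*(o + 3)*(o - 3)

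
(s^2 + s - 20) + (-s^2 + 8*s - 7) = 9*s - 27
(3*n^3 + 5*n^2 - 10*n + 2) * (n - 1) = 3*n^4 + 2*n^3 - 15*n^2 + 12*n - 2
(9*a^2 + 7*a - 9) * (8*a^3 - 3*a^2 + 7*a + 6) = 72*a^5 + 29*a^4 - 30*a^3 + 130*a^2 - 21*a - 54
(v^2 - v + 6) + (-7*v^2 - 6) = -6*v^2 - v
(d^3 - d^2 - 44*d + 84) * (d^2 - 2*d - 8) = d^5 - 3*d^4 - 50*d^3 + 180*d^2 + 184*d - 672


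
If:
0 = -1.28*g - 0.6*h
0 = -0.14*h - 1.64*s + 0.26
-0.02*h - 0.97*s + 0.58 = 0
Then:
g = 3.18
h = -6.79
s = 0.74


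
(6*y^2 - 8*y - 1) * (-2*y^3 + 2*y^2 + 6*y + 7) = -12*y^5 + 28*y^4 + 22*y^3 - 8*y^2 - 62*y - 7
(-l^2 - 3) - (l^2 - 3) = -2*l^2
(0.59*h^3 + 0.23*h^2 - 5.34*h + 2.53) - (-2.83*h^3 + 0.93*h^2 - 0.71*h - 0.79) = 3.42*h^3 - 0.7*h^2 - 4.63*h + 3.32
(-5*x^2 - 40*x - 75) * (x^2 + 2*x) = -5*x^4 - 50*x^3 - 155*x^2 - 150*x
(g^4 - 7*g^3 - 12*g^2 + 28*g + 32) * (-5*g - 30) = -5*g^5 + 5*g^4 + 270*g^3 + 220*g^2 - 1000*g - 960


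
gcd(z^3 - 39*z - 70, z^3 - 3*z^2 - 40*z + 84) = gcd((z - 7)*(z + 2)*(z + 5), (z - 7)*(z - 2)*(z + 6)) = z - 7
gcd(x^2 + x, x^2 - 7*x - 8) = x + 1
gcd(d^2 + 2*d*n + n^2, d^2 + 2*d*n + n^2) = d^2 + 2*d*n + n^2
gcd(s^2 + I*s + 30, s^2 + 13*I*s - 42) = s + 6*I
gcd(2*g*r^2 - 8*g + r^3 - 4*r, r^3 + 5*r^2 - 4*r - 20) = r^2 - 4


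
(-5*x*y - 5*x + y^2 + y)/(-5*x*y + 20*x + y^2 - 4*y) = (y + 1)/(y - 4)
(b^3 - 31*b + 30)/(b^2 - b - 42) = (b^2 - 6*b + 5)/(b - 7)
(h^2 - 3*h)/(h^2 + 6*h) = (h - 3)/(h + 6)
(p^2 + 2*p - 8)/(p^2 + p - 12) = (p - 2)/(p - 3)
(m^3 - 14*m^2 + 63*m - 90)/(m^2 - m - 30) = (m^2 - 8*m + 15)/(m + 5)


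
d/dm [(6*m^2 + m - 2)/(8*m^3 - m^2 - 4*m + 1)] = (-48*m^4 - 16*m^3 + 25*m^2 + 8*m - 7)/(64*m^6 - 16*m^5 - 63*m^4 + 24*m^3 + 14*m^2 - 8*m + 1)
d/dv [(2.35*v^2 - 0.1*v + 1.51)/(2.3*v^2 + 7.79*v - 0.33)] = (18.5365*v^2 - 8.497*v - 11.7299)/(5.29*v^4 + 35.834*v^3 + 59.1661*v^2 - 5.1414*v + 0.1089)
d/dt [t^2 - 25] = 2*t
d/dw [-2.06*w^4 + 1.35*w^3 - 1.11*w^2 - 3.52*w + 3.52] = -8.24*w^3 + 4.05*w^2 - 2.22*w - 3.52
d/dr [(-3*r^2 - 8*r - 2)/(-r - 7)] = 3*(r^2 + 14*r + 18)/(r^2 + 14*r + 49)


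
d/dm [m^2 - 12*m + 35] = 2*m - 12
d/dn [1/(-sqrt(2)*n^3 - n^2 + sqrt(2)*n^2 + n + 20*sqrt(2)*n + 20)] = (3*sqrt(2)*n^2 - 2*sqrt(2)*n + 2*n - 20*sqrt(2) - 1)/(-sqrt(2)*n^3 - n^2 + sqrt(2)*n^2 + n + 20*sqrt(2)*n + 20)^2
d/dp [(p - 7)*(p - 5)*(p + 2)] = 3*p^2 - 20*p + 11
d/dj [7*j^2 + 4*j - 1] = 14*j + 4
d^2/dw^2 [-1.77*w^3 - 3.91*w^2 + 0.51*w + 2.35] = -10.62*w - 7.82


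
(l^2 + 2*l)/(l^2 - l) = (l + 2)/(l - 1)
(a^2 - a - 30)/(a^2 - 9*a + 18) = (a + 5)/(a - 3)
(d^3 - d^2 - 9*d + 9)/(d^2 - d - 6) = (d^2 + 2*d - 3)/(d + 2)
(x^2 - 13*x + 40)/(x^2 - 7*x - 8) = (x - 5)/(x + 1)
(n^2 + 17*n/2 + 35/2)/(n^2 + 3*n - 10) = (n + 7/2)/(n - 2)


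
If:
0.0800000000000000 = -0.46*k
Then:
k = -0.17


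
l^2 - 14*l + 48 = (l - 8)*(l - 6)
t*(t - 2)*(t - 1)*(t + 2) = t^4 - t^3 - 4*t^2 + 4*t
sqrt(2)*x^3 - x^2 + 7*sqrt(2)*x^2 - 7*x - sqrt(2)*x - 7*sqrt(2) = (x + 7)*(x - sqrt(2))*(sqrt(2)*x + 1)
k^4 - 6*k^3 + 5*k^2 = k^2*(k - 5)*(k - 1)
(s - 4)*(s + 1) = s^2 - 3*s - 4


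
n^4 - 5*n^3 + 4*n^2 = n^2*(n - 4)*(n - 1)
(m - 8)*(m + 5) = m^2 - 3*m - 40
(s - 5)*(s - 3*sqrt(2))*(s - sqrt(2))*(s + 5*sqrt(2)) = s^4 - 5*s^3 + sqrt(2)*s^3 - 34*s^2 - 5*sqrt(2)*s^2 + 30*sqrt(2)*s + 170*s - 150*sqrt(2)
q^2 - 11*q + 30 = (q - 6)*(q - 5)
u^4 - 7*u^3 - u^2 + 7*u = u*(u - 7)*(u - 1)*(u + 1)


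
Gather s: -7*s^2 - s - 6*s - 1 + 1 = -7*s^2 - 7*s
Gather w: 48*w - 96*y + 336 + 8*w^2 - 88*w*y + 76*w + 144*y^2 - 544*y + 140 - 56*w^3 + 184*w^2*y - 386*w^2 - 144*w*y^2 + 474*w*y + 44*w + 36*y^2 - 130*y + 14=-56*w^3 + w^2*(184*y - 378) + w*(-144*y^2 + 386*y + 168) + 180*y^2 - 770*y + 490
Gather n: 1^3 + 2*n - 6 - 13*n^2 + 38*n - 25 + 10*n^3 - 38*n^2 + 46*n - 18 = 10*n^3 - 51*n^2 + 86*n - 48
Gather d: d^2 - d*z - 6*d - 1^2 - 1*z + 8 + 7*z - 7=d^2 + d*(-z - 6) + 6*z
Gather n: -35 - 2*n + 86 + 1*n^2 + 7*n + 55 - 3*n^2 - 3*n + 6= -2*n^2 + 2*n + 112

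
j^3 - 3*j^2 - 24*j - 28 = (j - 7)*(j + 2)^2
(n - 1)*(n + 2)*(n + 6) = n^3 + 7*n^2 + 4*n - 12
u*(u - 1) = u^2 - u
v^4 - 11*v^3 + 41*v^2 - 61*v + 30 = (v - 5)*(v - 3)*(v - 2)*(v - 1)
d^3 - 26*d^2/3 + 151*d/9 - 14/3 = (d - 6)*(d - 7/3)*(d - 1/3)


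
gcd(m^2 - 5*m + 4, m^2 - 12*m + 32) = m - 4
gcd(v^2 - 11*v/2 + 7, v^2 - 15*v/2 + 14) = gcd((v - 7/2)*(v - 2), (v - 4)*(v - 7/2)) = v - 7/2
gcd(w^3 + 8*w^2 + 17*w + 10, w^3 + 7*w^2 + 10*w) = w^2 + 7*w + 10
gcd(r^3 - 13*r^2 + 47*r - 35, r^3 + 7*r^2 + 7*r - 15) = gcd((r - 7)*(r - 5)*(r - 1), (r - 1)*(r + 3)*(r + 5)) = r - 1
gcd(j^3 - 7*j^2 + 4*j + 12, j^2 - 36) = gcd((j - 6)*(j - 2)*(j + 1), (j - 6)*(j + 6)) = j - 6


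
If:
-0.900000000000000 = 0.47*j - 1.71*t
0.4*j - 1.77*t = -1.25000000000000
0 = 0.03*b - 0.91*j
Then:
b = 111.67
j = 3.68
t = 1.54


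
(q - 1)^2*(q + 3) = q^3 + q^2 - 5*q + 3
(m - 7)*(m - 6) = m^2 - 13*m + 42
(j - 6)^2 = j^2 - 12*j + 36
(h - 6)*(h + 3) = h^2 - 3*h - 18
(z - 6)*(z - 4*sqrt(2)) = z^2 - 6*z - 4*sqrt(2)*z + 24*sqrt(2)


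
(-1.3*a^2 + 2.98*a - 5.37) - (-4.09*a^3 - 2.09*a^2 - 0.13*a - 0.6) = 4.09*a^3 + 0.79*a^2 + 3.11*a - 4.77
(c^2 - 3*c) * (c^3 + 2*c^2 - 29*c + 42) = c^5 - c^4 - 35*c^3 + 129*c^2 - 126*c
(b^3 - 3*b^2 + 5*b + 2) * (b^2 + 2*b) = b^5 - b^4 - b^3 + 12*b^2 + 4*b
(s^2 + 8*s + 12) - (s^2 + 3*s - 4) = 5*s + 16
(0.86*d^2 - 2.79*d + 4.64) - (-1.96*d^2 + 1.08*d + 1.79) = 2.82*d^2 - 3.87*d + 2.85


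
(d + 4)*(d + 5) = d^2 + 9*d + 20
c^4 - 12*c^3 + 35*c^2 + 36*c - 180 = (c - 6)*(c - 5)*(c - 3)*(c + 2)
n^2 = n^2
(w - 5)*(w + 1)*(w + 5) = w^3 + w^2 - 25*w - 25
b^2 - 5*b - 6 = (b - 6)*(b + 1)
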